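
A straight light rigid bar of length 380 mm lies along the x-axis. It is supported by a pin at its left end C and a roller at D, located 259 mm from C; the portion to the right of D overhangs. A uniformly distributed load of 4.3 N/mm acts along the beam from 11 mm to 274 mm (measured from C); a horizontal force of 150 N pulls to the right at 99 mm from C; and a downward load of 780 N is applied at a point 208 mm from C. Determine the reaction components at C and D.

C_x = -150.0 N, C_y = 662.3 N, D_y = 1249 N

Resultant of the distributed load: 4.3 × 263 = 1130.9 N at 142.5 mm from C.
ΣM about C: D_y·259 − (4.3·263)·142.5 − 780·208 = 0 → D_y = 323393.25/259 = 1248.62 ≈ 1249 N.
ΣF_y = 0: C_y + 1248.62 − 4.3·263 − 780 = 0 → C_y = 662.3 N.
ΣF_x = 0: C_x + 150 = 0 → C_x = -150.0 N.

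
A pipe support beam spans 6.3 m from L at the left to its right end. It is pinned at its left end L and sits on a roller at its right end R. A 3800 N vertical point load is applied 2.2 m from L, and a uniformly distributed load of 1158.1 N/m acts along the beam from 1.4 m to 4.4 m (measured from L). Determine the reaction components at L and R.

L_x = 0, L_y = 4348 N, R_y = 2926 N

Resultant of the distributed load: 1158.1 × 3 = 3474.3 N at 2.9 m from L.
Taking moments about L: R_y·6.3 − 3800·2.2 − (1158.1·3)·2.9 = 0 → R_y = 18435.47/6.3 = 2926.27 ≈ 2926 N.
ΣF_y = 0: L_y + 2926.27 − 3800 − 1158.1·3 = 0 → L_y = 4348 N.
ΣF_x = 0: no horizontal applied forces, so L_x = 0.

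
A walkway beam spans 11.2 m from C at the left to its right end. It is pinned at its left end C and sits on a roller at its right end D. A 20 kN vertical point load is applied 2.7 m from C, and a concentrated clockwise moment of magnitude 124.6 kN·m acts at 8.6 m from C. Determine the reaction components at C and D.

C_x = 0, C_y = 4.054 kN, D_y = 15.95 kN

Taking moments about C: D_y·11.2 − 20·2.7 − 124.6 = 0 → D_y = 178.6/11.2 = 15.9464 ≈ 15.95 kN.
ΣF_y = 0: C_y + 15.9464 − 20 = 0 → C_y = 4.054 kN.
ΣF_x = 0: no horizontal applied forces, so C_x = 0.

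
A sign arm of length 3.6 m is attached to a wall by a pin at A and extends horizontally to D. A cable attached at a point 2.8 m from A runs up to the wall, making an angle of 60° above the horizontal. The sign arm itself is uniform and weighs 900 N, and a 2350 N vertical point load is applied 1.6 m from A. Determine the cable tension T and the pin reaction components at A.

ΣM about A: T·sin60°·2.8 − 900·1.8 − 2350·1.6 = 0 → T = 5380/(2.8·0.866025) = 2218.68 ≈ 2219 N.
ΣF_x = 0: A_x − T·cos60° = 0 → A_x = 2218.68 × 0.5 = 1109 N.
ΣF_y = 0: A_y + T·sin60° − 900 − 2350 = 0 → A_y = 3250 − 2218.68 × 0.866025 = 1329 N.

T = 2219 N, A_x = 1109 N, A_y = 1329 N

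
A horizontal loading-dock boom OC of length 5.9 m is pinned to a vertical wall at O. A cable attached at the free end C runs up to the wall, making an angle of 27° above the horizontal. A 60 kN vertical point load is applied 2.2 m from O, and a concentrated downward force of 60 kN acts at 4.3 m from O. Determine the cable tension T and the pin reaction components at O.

ΣM about O: T·sin27°·5.9 − 60·2.2 − 60·4.3 = 0 → T = 390/(5.9·0.45399) = 145.602 ≈ 145.6 kN.
ΣF_x = 0: O_x − T·cos27° = 0 → O_x = 145.602 × 0.891007 = 129.7 kN.
ΣF_y = 0: O_y + T·sin27° − 60 − 60 = 0 → O_y = 120 − 145.602 × 0.45399 = 53.90 kN.

T = 145.6 kN, O_x = 129.7 kN, O_y = 53.90 kN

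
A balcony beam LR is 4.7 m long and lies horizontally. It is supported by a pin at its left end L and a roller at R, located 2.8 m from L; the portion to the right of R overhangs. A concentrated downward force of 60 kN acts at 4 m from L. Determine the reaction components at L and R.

ΣM about L: R_y·2.8 − 60·4 = 0 → R_y = 240/2.8 = 85.7143 ≈ 85.71 kN.
ΣF_y = 0: L_y + 85.7143 − 60 = 0 → L_y = -25.71 kN.
ΣF_x = 0: no horizontal applied forces, so L_x = 0.

L_x = 0, L_y = -25.71 kN, R_y = 85.71 kN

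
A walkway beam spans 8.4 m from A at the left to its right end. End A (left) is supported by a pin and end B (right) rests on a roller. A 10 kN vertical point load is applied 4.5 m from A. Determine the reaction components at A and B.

ΣM about A: B_y·8.4 − 10·4.5 = 0 → B_y = 45/8.4 = 5.35714 ≈ 5.357 kN.
ΣF_y = 0: A_y + 5.35714 − 10 = 0 → A_y = 4.643 kN.
ΣF_x = 0: no horizontal applied forces, so A_x = 0.

A_x = 0, A_y = 4.643 kN, B_y = 5.357 kN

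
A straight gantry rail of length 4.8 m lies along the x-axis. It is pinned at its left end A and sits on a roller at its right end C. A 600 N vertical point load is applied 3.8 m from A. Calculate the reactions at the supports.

A_x = 0, A_y = 125.0 N, C_y = 475.0 N

ΣM about A: C_y·4.8 − 600·3.8 = 0 → C_y = 2280/4.8 = 475.0 N.
ΣF_y = 0: A_y + 475 − 600 = 0 → A_y = 125.0 N.
ΣF_x = 0: no horizontal applied forces, so A_x = 0.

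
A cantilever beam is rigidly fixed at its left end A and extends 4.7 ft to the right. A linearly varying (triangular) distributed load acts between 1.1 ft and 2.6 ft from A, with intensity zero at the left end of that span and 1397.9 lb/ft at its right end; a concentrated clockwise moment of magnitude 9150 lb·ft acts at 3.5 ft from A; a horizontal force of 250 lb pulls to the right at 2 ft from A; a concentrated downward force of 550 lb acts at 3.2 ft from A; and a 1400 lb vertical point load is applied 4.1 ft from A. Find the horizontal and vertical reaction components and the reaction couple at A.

Resultant of the triangular load: ½ × 1397.9 × 1.5 = 1048.425 lb, acting at 2.1 ft from A (one-third of the span from the peak).
ΣF_x = 0: A_x + 250 = 0 → A_x = -250.0 lb.
ΣF_y = 0: A_y − ½·1397.9·1.5 − 550 − 1400 = 0 → A_y = 2998 lb.
ΣM about A: M_A − (½·1397.9·1.5)·2.1 − 9150 − 550·3.2 − 1400·4.1 = 0 → M_A = 18850 lb·ft.

A_x = -250.0 lb, A_y = 2998 lb, M_A = 18850 lb·ft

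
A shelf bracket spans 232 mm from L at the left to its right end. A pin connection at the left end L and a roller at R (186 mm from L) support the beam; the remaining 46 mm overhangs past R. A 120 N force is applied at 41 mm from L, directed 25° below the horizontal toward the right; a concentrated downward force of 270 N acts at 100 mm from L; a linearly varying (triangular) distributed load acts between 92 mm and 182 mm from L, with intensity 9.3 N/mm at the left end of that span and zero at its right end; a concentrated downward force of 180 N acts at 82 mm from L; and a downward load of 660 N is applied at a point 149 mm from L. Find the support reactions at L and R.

L_x = -108.8 N, L_y = 540.3 N, R_y = 1039 N

Resultant of the triangular load: ½ × 9.3 × 90 = 418.5 N, acting at 122 mm from L (one-third of the span from the peak).
Taking moments about L: R_y·186 − 120·sin25°·41 − 270·100 − (½·9.3·90)·122 − 180·82 − 660·149 = 0 → R_y = 193236/186 = 1038.9 ≈ 1039 N.
ΣF_y = 0: L_y + 1038.9 − 120·sin25° − 270 − ½·9.3·90 − 180 − 660 = 0 → L_y = 540.3 N.
ΣF_x = 0: L_x + 120·cos25° = 0 → L_x = -108.8 N.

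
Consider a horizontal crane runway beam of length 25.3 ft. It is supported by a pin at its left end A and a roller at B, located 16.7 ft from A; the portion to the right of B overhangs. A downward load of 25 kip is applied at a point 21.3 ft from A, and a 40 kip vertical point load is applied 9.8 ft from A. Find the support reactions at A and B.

A_x = 0, A_y = 9.641 kip, B_y = 55.36 kip

Moments about A: B_y·16.7 − 25·21.3 − 40·9.8 = 0 → B_y = 924.5/16.7 = 55.3593 ≈ 55.36 kip.
ΣF_y = 0: A_y + 55.3593 − 25 − 40 = 0 → A_y = 9.641 kip.
ΣF_x = 0: no horizontal applied forces, so A_x = 0.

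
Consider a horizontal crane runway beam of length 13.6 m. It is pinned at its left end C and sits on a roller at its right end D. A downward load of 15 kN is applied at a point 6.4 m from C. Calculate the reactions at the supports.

Moments about C: D_y·13.6 − 15·6.4 = 0 → D_y = 96/13.6 = 7.05882 ≈ 7.059 kN.
ΣF_y = 0: C_y + 7.05882 − 15 = 0 → C_y = 7.941 kN.
ΣF_x = 0: no horizontal applied forces, so C_x = 0.

C_x = 0, C_y = 7.941 kN, D_y = 7.059 kN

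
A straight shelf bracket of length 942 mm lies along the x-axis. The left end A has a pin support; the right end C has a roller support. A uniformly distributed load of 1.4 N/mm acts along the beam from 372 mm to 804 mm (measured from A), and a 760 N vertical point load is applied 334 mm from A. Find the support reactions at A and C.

Resultant of the distributed load: 1.4 × 432 = 604.8 N at 588 mm from A.
ΣM about A: C_y·942 − (1.4·432)·588 − 760·334 = 0 → C_y = 609462.4/942 = 646.988 ≈ 647.0 N.
ΣF_y = 0: A_y + 646.988 − 1.4·432 − 760 = 0 → A_y = 717.8 N.
ΣF_x = 0: no horizontal applied forces, so A_x = 0.

A_x = 0, A_y = 717.8 N, C_y = 647.0 N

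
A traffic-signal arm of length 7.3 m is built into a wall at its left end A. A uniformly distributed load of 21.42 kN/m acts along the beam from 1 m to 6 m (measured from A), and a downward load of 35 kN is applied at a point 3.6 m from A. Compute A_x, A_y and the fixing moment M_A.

Resultant of the distributed load: 21.42 × 5 = 107.1 kN at 3.5 m from A.
ΣF_x = 0: A_x = 0.
ΣF_y = 0: A_y − 21.42·5 − 35 = 0 → A_y = 142.1 kN.
ΣM about A: M_A − (21.42·5)·3.5 − 35·3.6 = 0 → M_A = 500.9 kN·m.

A_x = 0, A_y = 142.1 kN, M_A = 500.9 kN·m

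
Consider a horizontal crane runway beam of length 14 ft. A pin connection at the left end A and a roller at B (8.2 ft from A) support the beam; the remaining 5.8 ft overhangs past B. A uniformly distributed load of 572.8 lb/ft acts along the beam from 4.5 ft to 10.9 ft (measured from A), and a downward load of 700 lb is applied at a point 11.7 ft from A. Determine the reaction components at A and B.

Resultant of the distributed load: 572.8 × 6.4 = 3665.92 lb at 7.7 ft from A.
ΣM about A: B_y·8.2 − (572.8·6.4)·7.7 − 700·11.7 = 0 → B_y = 36417.584/8.2 = 4441.17 ≈ 4441 lb.
ΣF_y = 0: A_y + 4441.17 − 572.8·6.4 − 700 = 0 → A_y = -75.25 lb.
ΣF_x = 0: no horizontal applied forces, so A_x = 0.

A_x = 0, A_y = -75.25 lb, B_y = 4441 lb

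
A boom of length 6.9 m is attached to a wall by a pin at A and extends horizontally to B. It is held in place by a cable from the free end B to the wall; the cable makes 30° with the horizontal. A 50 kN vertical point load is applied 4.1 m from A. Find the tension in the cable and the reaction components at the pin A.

ΣM about A: T·sin30°·6.9 − 50·4.1 = 0 → T = 205/(6.9·0.5) = 59.4203 ≈ 59.42 kN.
ΣF_x = 0: A_x − T·cos30° = 0 → A_x = 59.4203 × 0.866025 = 51.46 kN.
ΣF_y = 0: A_y + T·sin30° − 50 = 0 → A_y = 50 − 59.4203 × 0.5 = 20.29 kN.

T = 59.42 kN, A_x = 51.46 kN, A_y = 20.29 kN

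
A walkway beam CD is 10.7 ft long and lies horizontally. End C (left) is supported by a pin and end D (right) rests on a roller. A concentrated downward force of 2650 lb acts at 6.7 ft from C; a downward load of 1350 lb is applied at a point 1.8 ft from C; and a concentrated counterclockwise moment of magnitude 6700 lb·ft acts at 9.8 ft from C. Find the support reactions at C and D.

ΣM about C: D_y·10.7 − 2650·6.7 − 1350·1.8 + 6700 = 0 → D_y = 13485/10.7 = 1260.28 ≈ 1260 lb.
ΣF_y = 0: C_y + 1260.28 − 2650 − 1350 = 0 → C_y = 2740 lb.
ΣF_x = 0: no horizontal applied forces, so C_x = 0.

C_x = 0, C_y = 2740 lb, D_y = 1260 lb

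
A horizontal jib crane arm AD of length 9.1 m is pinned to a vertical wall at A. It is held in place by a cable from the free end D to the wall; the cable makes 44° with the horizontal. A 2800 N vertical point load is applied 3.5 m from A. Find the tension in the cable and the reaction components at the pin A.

ΣM about A: T·sin44°·9.1 − 2800·3.5 = 0 → T = 9800/(9.1·0.694658) = 1550.29 ≈ 1550 N.
ΣF_x = 0: A_x − T·cos44° = 0 → A_x = 1550.29 × 0.71934 = 1115 N.
ΣF_y = 0: A_y + T·sin44° − 2800 = 0 → A_y = 2800 − 1550.29 × 0.694658 = 1723 N.

T = 1550 N, A_x = 1115 N, A_y = 1723 N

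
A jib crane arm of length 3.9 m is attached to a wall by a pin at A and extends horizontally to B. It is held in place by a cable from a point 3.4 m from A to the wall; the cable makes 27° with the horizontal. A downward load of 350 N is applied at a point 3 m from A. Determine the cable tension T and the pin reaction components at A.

ΣM about A: T·sin27°·3.4 − 350·3 = 0 → T = 1050/(3.4·0.45399) = 680.243 ≈ 680.2 N.
ΣF_x = 0: A_x − T·cos27° = 0 → A_x = 680.243 × 0.891007 = 606.1 N.
ΣF_y = 0: A_y + T·sin27° − 350 = 0 → A_y = 350 − 680.243 × 0.45399 = 41.18 N.

T = 680.2 N, A_x = 606.1 N, A_y = 41.18 N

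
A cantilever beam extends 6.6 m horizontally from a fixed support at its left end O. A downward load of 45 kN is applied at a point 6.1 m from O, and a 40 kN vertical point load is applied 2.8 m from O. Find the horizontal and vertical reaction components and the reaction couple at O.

O_x = 0, O_y = 85.00 kN, M_O = 386.5 kN·m

ΣF_x = 0: O_x = 0.
ΣF_y = 0: O_y − 45 − 40 = 0 → O_y = 85.00 kN.
ΣM about O: M_O − 45·6.1 − 40·2.8 = 0 → M_O = 386.5 kN·m.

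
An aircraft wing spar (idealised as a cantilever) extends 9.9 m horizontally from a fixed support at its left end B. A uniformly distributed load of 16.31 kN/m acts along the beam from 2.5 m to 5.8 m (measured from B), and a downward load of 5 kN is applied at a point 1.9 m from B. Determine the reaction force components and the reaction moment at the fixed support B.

B_x = 0, B_y = 58.82 kN, M_B = 232.9 kN·m

Resultant of the distributed load: 16.31 × 3.3 = 53.823 kN at 4.15 m from B.
ΣF_x = 0: B_x = 0.
ΣF_y = 0: B_y − 16.31·3.3 − 5 = 0 → B_y = 58.82 kN.
ΣM about B: M_B − (16.31·3.3)·4.15 − 5·1.9 = 0 → M_B = 232.9 kN·m.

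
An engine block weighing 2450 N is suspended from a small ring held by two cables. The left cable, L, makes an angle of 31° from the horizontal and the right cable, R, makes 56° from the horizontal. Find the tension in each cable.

T_L = 1372 N, T_R = 2103 N

ΣF_x = 0: −T_L·cos31° + T_R·cos56° = 0 → T_R = 1.53287·T_L.
ΣF_y = 0: T_L·sin31° + T_R·sin56° = 2450.
Substitute: T_L·(0.515038 + 1.53287·0.829038) = 2450 → T_L = 1371.9 ≈ 1372 N.
Then T_R = 1.53287 × 1371.9 = 2103 N.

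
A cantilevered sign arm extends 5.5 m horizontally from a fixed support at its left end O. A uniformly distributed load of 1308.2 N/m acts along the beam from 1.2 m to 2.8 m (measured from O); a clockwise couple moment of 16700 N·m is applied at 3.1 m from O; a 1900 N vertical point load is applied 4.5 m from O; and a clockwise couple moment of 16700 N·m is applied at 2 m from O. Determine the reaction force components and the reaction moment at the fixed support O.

O_x = 0, O_y = 3993 N, M_O = 46140 N·m

Resultant of the distributed load: 1308.2 × 1.6 = 2093.12 N at 2 m from O.
ΣF_x = 0: O_x = 0.
ΣF_y = 0: O_y − 1308.2·1.6 − 1900 = 0 → O_y = 3993 N.
ΣM about O: M_O − (1308.2·1.6)·2 − 16700 − 1900·4.5 − 16700 = 0 → M_O = 46140 N·m.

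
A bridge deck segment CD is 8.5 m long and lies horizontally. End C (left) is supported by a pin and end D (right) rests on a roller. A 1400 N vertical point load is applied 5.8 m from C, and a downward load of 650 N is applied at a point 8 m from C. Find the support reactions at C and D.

ΣM about C: D_y·8.5 − 1400·5.8 − 650·8 = 0 → D_y = 13320/8.5 = 1567.06 ≈ 1567 N.
ΣF_y = 0: C_y + 1567.06 − 1400 − 650 = 0 → C_y = 482.9 N.
ΣF_x = 0: no horizontal applied forces, so C_x = 0.

C_x = 0, C_y = 482.9 N, D_y = 1567 N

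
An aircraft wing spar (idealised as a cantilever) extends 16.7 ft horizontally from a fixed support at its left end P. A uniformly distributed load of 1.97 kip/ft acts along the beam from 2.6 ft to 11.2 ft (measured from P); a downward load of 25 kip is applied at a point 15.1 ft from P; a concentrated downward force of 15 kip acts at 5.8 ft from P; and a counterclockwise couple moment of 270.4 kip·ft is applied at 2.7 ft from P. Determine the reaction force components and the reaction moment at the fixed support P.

Resultant of the distributed load: 1.97 × 8.6 = 16.942 kip at 6.9 ft from P.
ΣF_x = 0: P_x = 0.
ΣF_y = 0: P_y − 1.97·8.6 − 25 − 15 = 0 → P_y = 56.94 kip.
ΣM about P: M_P − (1.97·8.6)·6.9 − 25·15.1 − 15·5.8 + 270.4 = 0 → M_P = 311.0 kip·ft.

P_x = 0, P_y = 56.94 kip, M_P = 311.0 kip·ft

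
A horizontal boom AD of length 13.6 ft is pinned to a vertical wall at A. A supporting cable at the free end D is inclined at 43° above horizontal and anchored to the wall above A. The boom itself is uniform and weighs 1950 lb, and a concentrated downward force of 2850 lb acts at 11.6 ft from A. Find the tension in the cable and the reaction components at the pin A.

ΣM about A: T·sin43°·13.6 − 1950·6.8 − 2850·11.6 = 0 → T = 46320/(13.6·0.681998) = 4993.98 ≈ 4994 lb.
ΣF_x = 0: A_x − T·cos43° = 0 → A_x = 4993.98 × 0.731354 = 3652 lb.
ΣF_y = 0: A_y + T·sin43° − 1950 − 2850 = 0 → A_y = 4800 − 4993.98 × 0.681998 = 1394 lb.

T = 4994 lb, A_x = 3652 lb, A_y = 1394 lb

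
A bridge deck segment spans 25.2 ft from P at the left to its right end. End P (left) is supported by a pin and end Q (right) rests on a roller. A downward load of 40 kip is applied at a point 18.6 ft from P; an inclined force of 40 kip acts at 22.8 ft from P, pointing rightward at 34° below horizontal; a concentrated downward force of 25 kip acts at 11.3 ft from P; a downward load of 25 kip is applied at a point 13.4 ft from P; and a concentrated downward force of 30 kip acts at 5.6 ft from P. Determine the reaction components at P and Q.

ΣM about P: Q_y·25.2 − 40·18.6 − 40·sin34°·22.8 − 25·11.3 − 25·13.4 − 30·5.6 = 0 → Q_y = 2039.48/25.2 = 80.9317 ≈ 80.93 kip.
ΣF_y = 0: P_y + 80.9317 − 40 − 40·sin34° − 25 − 25 − 30 = 0 → P_y = 61.44 kip.
ΣF_x = 0: P_x + 40·cos34° = 0 → P_x = -33.16 kip.

P_x = -33.16 kip, P_y = 61.44 kip, Q_y = 80.93 kip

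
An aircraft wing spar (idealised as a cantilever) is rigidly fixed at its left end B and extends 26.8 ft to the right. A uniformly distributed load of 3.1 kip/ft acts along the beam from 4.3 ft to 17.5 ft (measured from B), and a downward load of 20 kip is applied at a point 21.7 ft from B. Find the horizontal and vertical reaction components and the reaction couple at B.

Resultant of the distributed load: 3.1 × 13.2 = 40.92 kip at 10.9 ft from B.
ΣF_x = 0: B_x = 0.
ΣF_y = 0: B_y − 3.1·13.2 − 20 = 0 → B_y = 60.92 kip.
ΣM about B: M_B − (3.1·13.2)·10.9 − 20·21.7 = 0 → M_B = 880.0 kip·ft.

B_x = 0, B_y = 60.92 kip, M_B = 880.0 kip·ft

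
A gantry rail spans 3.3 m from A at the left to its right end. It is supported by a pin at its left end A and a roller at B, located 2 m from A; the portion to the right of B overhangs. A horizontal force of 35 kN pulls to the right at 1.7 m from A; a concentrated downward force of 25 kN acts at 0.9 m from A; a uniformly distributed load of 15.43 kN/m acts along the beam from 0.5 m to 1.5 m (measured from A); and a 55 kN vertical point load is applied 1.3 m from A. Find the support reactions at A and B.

Resultant of the distributed load: 15.43 × 1 = 15.43 kN at 1 m from A.
Moments about A: B_y·2 − 25·0.9 − (15.43·1)·1 − 55·1.3 = 0 → B_y = 109.43/2 = 54.715 ≈ 54.72 kN.
ΣF_y = 0: A_y + 54.715 − 25 − 15.43·1 − 55 = 0 → A_y = 40.72 kN.
ΣF_x = 0: A_x + 35 = 0 → A_x = -35.00 kN.

A_x = -35.00 kN, A_y = 40.72 kN, B_y = 54.72 kN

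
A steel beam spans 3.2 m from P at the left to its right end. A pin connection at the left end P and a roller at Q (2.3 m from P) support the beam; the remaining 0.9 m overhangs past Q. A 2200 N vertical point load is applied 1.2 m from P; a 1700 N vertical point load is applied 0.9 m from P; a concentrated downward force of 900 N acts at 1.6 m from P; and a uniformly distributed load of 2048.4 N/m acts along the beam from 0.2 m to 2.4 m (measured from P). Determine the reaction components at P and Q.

Resultant of the distributed load: 2048.4 × 2.2 = 4506.48 N at 1.3 m from P.
ΣM about P: Q_y·2.3 − 2200·1.2 − 1700·0.9 − 900·1.6 − (2048.4·2.2)·1.3 = 0 → Q_y = 11468.424/2.3 = 4986.27 ≈ 4986 N.
ΣF_y = 0: P_y + 4986.27 − 2200 − 1700 − 900 − 2048.4·2.2 = 0 → P_y = 4320 N.
ΣF_x = 0: no horizontal applied forces, so P_x = 0.

P_x = 0, P_y = 4320 N, Q_y = 4986 N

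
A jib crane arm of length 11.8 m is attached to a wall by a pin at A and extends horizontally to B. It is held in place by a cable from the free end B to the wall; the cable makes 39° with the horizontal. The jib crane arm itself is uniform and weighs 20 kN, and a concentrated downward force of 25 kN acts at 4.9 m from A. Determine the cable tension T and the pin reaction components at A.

T = 32.39 kN, A_x = 25.17 kN, A_y = 24.62 kN

ΣM about A: T·sin39°·11.8 − 20·5.9 − 25·4.9 = 0 → T = 240.5/(11.8·0.62932) = 32.3863 ≈ 32.39 kN.
ΣF_x = 0: A_x − T·cos39° = 0 → A_x = 32.3863 × 0.777146 = 25.17 kN.
ΣF_y = 0: A_y + T·sin39° − 20 − 25 = 0 → A_y = 45 − 32.3863 × 0.62932 = 24.62 kN.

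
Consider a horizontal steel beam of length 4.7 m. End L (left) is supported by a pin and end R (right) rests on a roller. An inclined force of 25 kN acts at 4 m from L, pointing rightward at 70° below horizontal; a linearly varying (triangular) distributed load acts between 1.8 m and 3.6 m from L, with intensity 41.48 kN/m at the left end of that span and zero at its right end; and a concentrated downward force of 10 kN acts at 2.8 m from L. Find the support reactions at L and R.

Resultant of the triangular load: ½ × 41.48 × 1.8 = 37.332 kN, acting at 2.4 m from L (one-third of the span from the peak).
Taking moments about L: R_y·4.7 − 25·sin70°·4 − (½·41.48·1.8)·2.4 − 10·2.8 = 0 → R_y = 211.566/4.7 = 45.014 ≈ 45.01 kN.
ΣF_y = 0: L_y + 45.014 − 25·sin70° − ½·41.48·1.8 − 10 = 0 → L_y = 25.81 kN.
ΣF_x = 0: L_x + 25·cos70° = 0 → L_x = -8.551 kN.

L_x = -8.551 kN, L_y = 25.81 kN, R_y = 45.01 kN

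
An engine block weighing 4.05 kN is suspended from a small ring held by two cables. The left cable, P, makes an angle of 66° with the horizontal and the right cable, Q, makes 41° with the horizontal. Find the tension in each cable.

T_P = 3.196 kN, T_Q = 1.723 kN

ΣF_x = 0: −T_P·cos66° + T_Q·cos41° = 0 → T_Q = 0.538931·T_P.
ΣF_y = 0: T_P·sin66° + T_Q·sin41° = 4.05.
Substitute: T_P·(0.913545 + 0.538931·0.656059) = 4.05 → T_P = 3.19624 ≈ 3.196 kN.
Then T_Q = 0.538931 × 3.19624 = 1.723 kN.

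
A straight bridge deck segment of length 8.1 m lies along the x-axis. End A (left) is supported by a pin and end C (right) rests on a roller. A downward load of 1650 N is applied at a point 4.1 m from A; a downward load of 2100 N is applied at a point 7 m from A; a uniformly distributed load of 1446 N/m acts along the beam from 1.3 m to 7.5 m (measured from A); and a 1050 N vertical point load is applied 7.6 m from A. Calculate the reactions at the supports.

Resultant of the distributed load: 1446 × 6.2 = 8965.2 N at 4.4 m from A.
Taking moments about A: C_y·8.1 − 1650·4.1 − 2100·7 − (1446·6.2)·4.4 − 1050·7.6 = 0 → C_y = 68891.88/8.1 = 8505.17 ≈ 8505 N.
ΣF_y = 0: A_y + 8505.17 − 1650 − 2100 − 1446·6.2 − 1050 = 0 → A_y = 5260 N.
ΣF_x = 0: no horizontal applied forces, so A_x = 0.

A_x = 0, A_y = 5260 N, C_y = 8505 N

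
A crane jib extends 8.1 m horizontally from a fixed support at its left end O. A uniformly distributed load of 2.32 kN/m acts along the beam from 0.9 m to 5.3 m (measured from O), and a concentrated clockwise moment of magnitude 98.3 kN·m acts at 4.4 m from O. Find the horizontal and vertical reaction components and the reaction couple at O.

O_x = 0, O_y = 10.21 kN, M_O = 129.9 kN·m

Resultant of the distributed load: 2.32 × 4.4 = 10.208 kN at 3.1 m from O.
ΣF_x = 0: O_x = 0.
ΣF_y = 0: O_y − 2.32·4.4 = 0 → O_y = 10.21 kN.
ΣM about O: M_O − (2.32·4.4)·3.1 − 98.3 = 0 → M_O = 129.9 kN·m.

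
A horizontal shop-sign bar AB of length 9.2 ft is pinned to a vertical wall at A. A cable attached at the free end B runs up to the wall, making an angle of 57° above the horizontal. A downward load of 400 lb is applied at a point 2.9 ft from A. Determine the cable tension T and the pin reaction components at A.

T = 150.3 lb, A_x = 81.88 lb, A_y = 273.9 lb

ΣM about A: T·sin57°·9.2 − 400·2.9 = 0 → T = 1160/(9.2·0.838671) = 150.341 ≈ 150.3 lb.
ΣF_x = 0: A_x − T·cos57° = 0 → A_x = 150.341 × 0.544639 = 81.88 lb.
ΣF_y = 0: A_y + T·sin57° − 400 = 0 → A_y = 400 − 150.341 × 0.838671 = 273.9 lb.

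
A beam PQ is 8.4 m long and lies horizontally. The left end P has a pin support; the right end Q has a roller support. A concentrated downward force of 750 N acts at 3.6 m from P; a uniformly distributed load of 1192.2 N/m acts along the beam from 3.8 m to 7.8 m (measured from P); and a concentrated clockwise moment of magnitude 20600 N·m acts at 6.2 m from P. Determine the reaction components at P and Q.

P_x = 0, P_y = -547.8 N, Q_y = 6067 N

Resultant of the distributed load: 1192.2 × 4 = 4768.8 N at 5.8 m from P.
ΣM about P: Q_y·8.4 − 750·3.6 − (1192.2·4)·5.8 − 20600 = 0 → Q_y = 50959.04/8.4 = 6066.55 ≈ 6067 N.
ΣF_y = 0: P_y + 6066.55 − 750 − 1192.2·4 = 0 → P_y = -547.8 N.
ΣF_x = 0: no horizontal applied forces, so P_x = 0.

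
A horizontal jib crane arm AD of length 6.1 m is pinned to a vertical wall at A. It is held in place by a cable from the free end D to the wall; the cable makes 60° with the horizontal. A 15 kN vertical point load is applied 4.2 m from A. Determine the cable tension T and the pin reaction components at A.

ΣM about A: T·sin60°·6.1 − 15·4.2 = 0 → T = 63/(6.1·0.866025) = 11.9256 ≈ 11.93 kN.
ΣF_x = 0: A_x − T·cos60° = 0 → A_x = 11.9256 × 0.5 = 5.963 kN.
ΣF_y = 0: A_y + T·sin60° − 15 = 0 → A_y = 15 − 11.9256 × 0.866025 = 4.672 kN.

T = 11.93 kN, A_x = 5.963 kN, A_y = 4.672 kN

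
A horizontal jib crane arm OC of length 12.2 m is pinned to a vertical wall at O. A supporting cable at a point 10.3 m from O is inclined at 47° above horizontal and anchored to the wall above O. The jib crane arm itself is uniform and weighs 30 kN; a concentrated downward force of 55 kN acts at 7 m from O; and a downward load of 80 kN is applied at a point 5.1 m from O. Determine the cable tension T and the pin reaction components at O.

T = 129.6 kN, O_x = 88.36 kN, O_y = 70.24 kN

ΣM about O: T·sin47°·10.3 − 30·6.1 − 55·7 − 80·5.1 = 0 → T = 976/(10.3·0.731354) = 129.564 ≈ 129.6 kN.
ΣF_x = 0: O_x − T·cos47° = 0 → O_x = 129.564 × 0.681998 = 88.36 kN.
ΣF_y = 0: O_y + T·sin47° − 30 − 55 − 80 = 0 → O_y = 165 − 129.564 × 0.731354 = 70.24 kN.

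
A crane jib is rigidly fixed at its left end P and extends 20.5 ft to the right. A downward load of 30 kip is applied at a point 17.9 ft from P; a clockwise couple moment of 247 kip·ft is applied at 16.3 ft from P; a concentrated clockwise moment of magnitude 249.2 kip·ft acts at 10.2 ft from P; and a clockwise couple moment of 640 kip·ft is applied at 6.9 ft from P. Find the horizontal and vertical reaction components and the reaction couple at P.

P_x = 0, P_y = 30.00 kip, M_P = 1673 kip·ft

ΣF_x = 0: P_x = 0.
ΣF_y = 0: P_y − 30 = 0 → P_y = 30.00 kip.
ΣM about P: M_P − 30·17.9 − 247 − 249.2 − 640 = 0 → M_P = 1673 kip·ft.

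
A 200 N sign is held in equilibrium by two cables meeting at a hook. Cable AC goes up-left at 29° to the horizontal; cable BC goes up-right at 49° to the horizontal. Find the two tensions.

T_AC = 134.1 N, T_BC = 178.8 N

ΣF_x = 0: −T_AC·cos29° + T_BC·cos49° = 0 → T_BC = 1.33314·T_AC.
ΣF_y = 0: T_AC·sin29° + T_BC·sin49° = 200.
Substitute: T_AC·(0.48481 + 1.33314·0.75471) = 200 → T_AC = 134.143 ≈ 134.1 N.
Then T_BC = 1.33314 × 134.143 = 178.8 N.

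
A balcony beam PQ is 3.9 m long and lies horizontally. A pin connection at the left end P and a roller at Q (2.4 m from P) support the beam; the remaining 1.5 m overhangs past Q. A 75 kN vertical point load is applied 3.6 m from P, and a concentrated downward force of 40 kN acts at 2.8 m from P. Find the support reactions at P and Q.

Taking moments about P: Q_y·2.4 − 75·3.6 − 40·2.8 = 0 → Q_y = 382/2.4 = 159.167 ≈ 159.2 kN.
ΣF_y = 0: P_y + 159.167 − 75 − 40 = 0 → P_y = -44.17 kN.
ΣF_x = 0: no horizontal applied forces, so P_x = 0.

P_x = 0, P_y = -44.17 kN, Q_y = 159.2 kN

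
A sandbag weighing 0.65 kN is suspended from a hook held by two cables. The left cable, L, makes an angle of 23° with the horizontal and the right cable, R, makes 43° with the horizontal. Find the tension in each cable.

ΣF_x = 0: −T_L·cos23° + T_R·cos43° = 0 → T_R = 1.25863·T_L.
ΣF_y = 0: T_L·sin23° + T_R·sin43° = 0.65.
Substitute: T_L·(0.390731 + 1.25863·0.681998) = 0.65 → T_L = 0.520369 ≈ 0.5204 kN.
Then T_R = 1.25863 × 0.520369 = 0.6550 kN.

T_L = 0.5204 kN, T_R = 0.6550 kN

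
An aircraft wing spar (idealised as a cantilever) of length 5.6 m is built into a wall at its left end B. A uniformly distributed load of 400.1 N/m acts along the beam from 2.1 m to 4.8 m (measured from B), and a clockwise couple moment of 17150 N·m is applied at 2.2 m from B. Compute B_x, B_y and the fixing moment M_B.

Resultant of the distributed load: 400.1 × 2.7 = 1080.27 N at 3.45 m from B.
ΣF_x = 0: B_x = 0.
ΣF_y = 0: B_y − 400.1·2.7 = 0 → B_y = 1080 N.
ΣM about B: M_B − (400.1·2.7)·3.45 − 17150 = 0 → M_B = 20880 N·m.

B_x = 0, B_y = 1080 N, M_B = 20880 N·m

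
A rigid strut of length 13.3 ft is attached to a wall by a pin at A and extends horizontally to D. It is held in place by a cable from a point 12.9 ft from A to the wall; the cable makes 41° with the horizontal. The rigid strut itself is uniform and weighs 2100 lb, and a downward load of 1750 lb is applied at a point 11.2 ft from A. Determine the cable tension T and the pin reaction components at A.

ΣM about A: T·sin41°·12.9 − 2100·6.65 − 1750·11.2 = 0 → T = 33565/(12.9·0.656059) = 3966.01 ≈ 3966 lb.
ΣF_x = 0: A_x − T·cos41° = 0 → A_x = 3966.01 × 0.75471 = 2993 lb.
ΣF_y = 0: A_y + T·sin41° − 2100 − 1750 = 0 → A_y = 3850 − 3966.01 × 0.656059 = 1248 lb.

T = 3966 lb, A_x = 2993 lb, A_y = 1248 lb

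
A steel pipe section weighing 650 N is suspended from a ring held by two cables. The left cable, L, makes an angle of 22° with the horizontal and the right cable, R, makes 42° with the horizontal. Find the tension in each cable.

T_L = 537.4 N, T_R = 670.5 N

ΣF_x = 0: −T_L·cos22° + T_R·cos42° = 0 → T_R = 1.24765·T_L.
ΣF_y = 0: T_L·sin22° + T_R·sin42° = 650.
Substitute: T_L·(0.374607 + 1.24765·0.669131) = 650 → T_L = 537.435 ≈ 537.4 N.
Then T_R = 1.24765 × 537.435 = 670.5 N.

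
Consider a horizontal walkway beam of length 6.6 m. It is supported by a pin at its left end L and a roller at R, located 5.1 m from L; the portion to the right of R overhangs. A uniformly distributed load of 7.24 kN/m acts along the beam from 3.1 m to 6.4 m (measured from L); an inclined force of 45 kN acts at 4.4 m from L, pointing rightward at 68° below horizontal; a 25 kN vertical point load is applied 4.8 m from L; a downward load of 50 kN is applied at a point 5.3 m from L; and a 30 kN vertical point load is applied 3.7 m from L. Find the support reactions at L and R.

Resultant of the distributed load: 7.24 × 3.3 = 23.892 kN at 4.75 m from L.
Moments about L: R_y·5.1 − (7.24·3.3)·4.75 − 45·sin68°·4.4 − 25·4.8 − 50·5.3 − 30·3.7 = 0 → R_y = 793.069/5.1 = 155.504 ≈ 155.5 kN.
ΣF_y = 0: L_y + 155.504 − 7.24·3.3 − 45·sin68° − 25 − 50 − 30 = 0 → L_y = 15.11 kN.
ΣF_x = 0: L_x + 45·cos68° = 0 → L_x = -16.86 kN.

L_x = -16.86 kN, L_y = 15.11 kN, R_y = 155.5 kN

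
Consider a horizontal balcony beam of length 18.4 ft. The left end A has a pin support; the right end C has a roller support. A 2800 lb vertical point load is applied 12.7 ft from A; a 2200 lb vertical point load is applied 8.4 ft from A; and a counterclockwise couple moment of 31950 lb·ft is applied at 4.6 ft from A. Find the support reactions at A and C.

ΣM about A: C_y·18.4 − 2800·12.7 − 2200·8.4 + 31950 = 0 → C_y = 22090/18.4 = 1200.54 ≈ 1201 lb.
ΣF_y = 0: A_y + 1200.54 − 2800 − 2200 = 0 → A_y = 3799 lb.
ΣF_x = 0: no horizontal applied forces, so A_x = 0.

A_x = 0, A_y = 3799 lb, C_y = 1201 lb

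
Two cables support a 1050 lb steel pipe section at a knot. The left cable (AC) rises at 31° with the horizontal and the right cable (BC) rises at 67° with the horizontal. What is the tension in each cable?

ΣF_x = 0: −T_AC·cos31° + T_BC·cos67° = 0 → T_BC = 2.19375·T_AC.
ΣF_y = 0: T_AC·sin31° + T_BC·sin67° = 1050.
Substitute: T_AC·(0.515038 + 2.19375·0.920505) = 1050 → T_AC = 414.3 lb.
Then T_BC = 2.19375 × 414.3 = 908.9 lb.

T_AC = 414.3 lb, T_BC = 908.9 lb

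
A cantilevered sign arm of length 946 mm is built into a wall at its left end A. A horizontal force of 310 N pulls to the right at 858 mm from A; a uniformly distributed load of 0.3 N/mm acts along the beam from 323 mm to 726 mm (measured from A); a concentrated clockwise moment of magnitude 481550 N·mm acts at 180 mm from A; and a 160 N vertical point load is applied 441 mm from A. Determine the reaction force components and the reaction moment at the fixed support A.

Resultant of the distributed load: 0.3 × 403 = 120.9 N at 524.5 mm from A.
ΣF_x = 0: A_x + 310 = 0 → A_x = -310.0 N.
ΣF_y = 0: A_y − 0.3·403 − 160 = 0 → A_y = 280.9 N.
ΣM about A: M_A − (0.3·403)·524.5 − 481550 − 160·441 = 0 → M_A = 615500 N·mm.

A_x = -310.0 N, A_y = 280.9 N, M_A = 615500 N·mm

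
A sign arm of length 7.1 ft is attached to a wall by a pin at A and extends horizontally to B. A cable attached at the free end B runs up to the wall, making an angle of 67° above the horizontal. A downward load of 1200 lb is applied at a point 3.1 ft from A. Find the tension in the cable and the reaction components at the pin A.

ΣM about A: T·sin67°·7.1 − 1200·3.1 = 0 → T = 3720/(7.1·0.920505) = 569.192 ≈ 569.2 lb.
ΣF_x = 0: A_x − T·cos67° = 0 → A_x = 569.192 × 0.390731 = 222.4 lb.
ΣF_y = 0: A_y + T·sin67° − 1200 = 0 → A_y = 1200 − 569.192 × 0.920505 = 676.1 lb.

T = 569.2 lb, A_x = 222.4 lb, A_y = 676.1 lb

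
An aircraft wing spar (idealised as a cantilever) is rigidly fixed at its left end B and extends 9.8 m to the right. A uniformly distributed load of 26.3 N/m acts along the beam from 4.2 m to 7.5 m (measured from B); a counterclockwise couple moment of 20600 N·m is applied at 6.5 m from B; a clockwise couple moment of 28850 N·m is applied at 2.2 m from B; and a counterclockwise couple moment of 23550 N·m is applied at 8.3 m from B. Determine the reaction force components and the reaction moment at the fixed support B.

B_x = 0, B_y = 86.79 N, M_B = -14790 N·m

Resultant of the distributed load: 26.3 × 3.3 = 86.79 N at 5.85 m from B.
ΣF_x = 0: B_x = 0.
ΣF_y = 0: B_y − 26.3·3.3 = 0 → B_y = 86.79 N.
ΣM about B: M_B − (26.3·3.3)·5.85 + 20600 − 28850 + 23550 = 0 → M_B = -14790 N·m.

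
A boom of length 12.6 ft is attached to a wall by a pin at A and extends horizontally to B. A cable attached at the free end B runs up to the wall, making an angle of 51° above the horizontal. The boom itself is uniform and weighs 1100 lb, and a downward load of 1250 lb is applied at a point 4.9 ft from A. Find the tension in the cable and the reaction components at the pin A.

T = 1333 lb, A_x = 839.0 lb, A_y = 1314 lb

ΣM about A: T·sin51°·12.6 − 1100·6.3 − 1250·4.9 = 0 → T = 13055/(12.6·0.777146) = 1333.23 ≈ 1333 lb.
ΣF_x = 0: A_x − T·cos51° = 0 → A_x = 1333.23 × 0.62932 = 839.0 lb.
ΣF_y = 0: A_y + T·sin51° − 1100 − 1250 = 0 → A_y = 2350 − 1333.23 × 0.777146 = 1314 lb.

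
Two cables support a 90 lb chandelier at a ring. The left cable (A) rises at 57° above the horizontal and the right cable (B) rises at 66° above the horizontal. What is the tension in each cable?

T_A = 43.65 lb, T_B = 58.45 lb

ΣF_x = 0: −T_A·cos57° + T_B·cos66° = 0 → T_B = 1.33905·T_A.
ΣF_y = 0: T_A·sin57° + T_B·sin66° = 90.
Substitute: T_A·(0.838671 + 1.33905·0.913545) = 90 → T_A = 43.6479 ≈ 43.65 lb.
Then T_B = 1.33905 × 43.6479 = 58.45 lb.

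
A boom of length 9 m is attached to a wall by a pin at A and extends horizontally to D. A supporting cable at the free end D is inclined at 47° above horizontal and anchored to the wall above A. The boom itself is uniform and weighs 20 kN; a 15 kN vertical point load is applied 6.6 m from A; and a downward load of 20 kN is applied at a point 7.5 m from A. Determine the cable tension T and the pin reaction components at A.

ΣM about A: T·sin47°·9 − 20·4.5 − 15·6.6 − 20·7.5 = 0 → T = 339/(9·0.731354) = 51.5026 ≈ 51.50 kN.
ΣF_x = 0: A_x − T·cos47° = 0 → A_x = 51.5026 × 0.681998 = 35.12 kN.
ΣF_y = 0: A_y + T·sin47° − 20 − 15 − 20 = 0 → A_y = 55 − 51.5026 × 0.731354 = 17.33 kN.

T = 51.50 kN, A_x = 35.12 kN, A_y = 17.33 kN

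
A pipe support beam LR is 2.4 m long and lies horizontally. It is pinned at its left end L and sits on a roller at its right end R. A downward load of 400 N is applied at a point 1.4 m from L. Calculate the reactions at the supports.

L_x = 0, L_y = 166.7 N, R_y = 233.3 N

Taking moments about L: R_y·2.4 − 400·1.4 = 0 → R_y = 560/2.4 = 233.333 ≈ 233.3 N.
ΣF_y = 0: L_y + 233.333 − 400 = 0 → L_y = 166.7 N.
ΣF_x = 0: no horizontal applied forces, so L_x = 0.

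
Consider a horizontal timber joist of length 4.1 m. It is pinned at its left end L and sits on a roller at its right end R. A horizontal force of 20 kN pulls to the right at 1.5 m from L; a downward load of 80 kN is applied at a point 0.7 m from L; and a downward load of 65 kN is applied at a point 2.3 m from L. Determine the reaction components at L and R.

L_x = -20.00 kN, L_y = 94.88 kN, R_y = 50.12 kN

ΣM about L: R_y·4.1 − 80·0.7 − 65·2.3 = 0 → R_y = 205.5/4.1 = 50.122 ≈ 50.12 kN.
ΣF_y = 0: L_y + 50.122 − 80 − 65 = 0 → L_y = 94.88 kN.
ΣF_x = 0: L_x + 20 = 0 → L_x = -20.00 kN.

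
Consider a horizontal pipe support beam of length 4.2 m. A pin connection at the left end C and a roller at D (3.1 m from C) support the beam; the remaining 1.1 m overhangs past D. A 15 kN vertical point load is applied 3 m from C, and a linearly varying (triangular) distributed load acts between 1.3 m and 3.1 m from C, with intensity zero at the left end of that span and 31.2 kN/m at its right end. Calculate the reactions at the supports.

C_x = 0, C_y = 5.919 kN, D_y = 37.16 kN

Resultant of the triangular load: ½ × 31.2 × 1.8 = 28.08 kN, acting at 2.5 m from C (one-third of the span from the peak).
Taking moments about C: D_y·3.1 − 15·3 − (½·31.2·1.8)·2.5 = 0 → D_y = 115.2/3.1 = 37.1613 ≈ 37.16 kN.
ΣF_y = 0: C_y + 37.1613 − 15 − ½·31.2·1.8 = 0 → C_y = 5.919 kN.
ΣF_x = 0: no horizontal applied forces, so C_x = 0.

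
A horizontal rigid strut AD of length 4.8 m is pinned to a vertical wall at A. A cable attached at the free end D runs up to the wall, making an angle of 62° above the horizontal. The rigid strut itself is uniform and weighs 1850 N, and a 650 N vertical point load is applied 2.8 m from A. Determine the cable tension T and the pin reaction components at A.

T = 1477 N, A_x = 693.4 N, A_y = 1196 N

ΣM about A: T·sin62°·4.8 − 1850·2.4 − 650·2.8 = 0 → T = 6260/(4.8·0.882948) = 1477.06 ≈ 1477 N.
ΣF_x = 0: A_x − T·cos62° = 0 → A_x = 1477.06 × 0.469472 = 693.4 N.
ΣF_y = 0: A_y + T·sin62° − 1850 − 650 = 0 → A_y = 2500 − 1477.06 × 0.882948 = 1196 N.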